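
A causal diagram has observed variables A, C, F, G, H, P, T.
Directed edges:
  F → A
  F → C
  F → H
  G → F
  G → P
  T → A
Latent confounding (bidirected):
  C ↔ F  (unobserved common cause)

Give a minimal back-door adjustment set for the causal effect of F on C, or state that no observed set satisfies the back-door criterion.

F→C: no observed back-door set.

desc(F)\{F}={A,C,H}; candidates ⊆ {G,P,T}.
F↔C: latent back-door arc(s) into F.
size 0: {}; under {} F still reaches {C,G,P} ∋ C.
size 1: {G}, {P}, {T}; under {G} F still reaches {C} ∋ C.
size 2: {G,P}, {G,T}, {P,T}; under {G,P} F still reaches {C} ∋ C.
F↔C cannot be blocked by any observed set — no back-door set.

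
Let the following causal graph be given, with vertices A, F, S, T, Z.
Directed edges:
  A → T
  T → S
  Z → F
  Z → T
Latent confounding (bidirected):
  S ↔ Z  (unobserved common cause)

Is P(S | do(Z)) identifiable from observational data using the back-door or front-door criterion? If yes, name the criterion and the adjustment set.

P(S|do(Z)): frontdoor, adjust for {T}.

desc(Z)\{Z}={F,S,T}; candidates ⊆ {A}.
Z↔S: latent back-door arc(s) into Z.
size 0: {}; under {} Z still reaches {S} ∋ S.
size 1: {A}; under {A} Z still reaches {S} ∋ S.
Z↔S cannot be blocked by any observed set — no back-door set.
{T}: (i) intercepts every directed Z→S path; (ii) no back-door Z→{T}; (iii) {Z} blocks every back-door {T}→S. Front-door holds.
P(S|do(Z)) = Σ_{T} P(T|Z) Σ_{Z'} P(S|T,Z')P(Z').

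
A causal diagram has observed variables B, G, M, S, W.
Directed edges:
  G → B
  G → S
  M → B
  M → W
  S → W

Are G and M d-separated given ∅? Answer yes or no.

Yes — G ⊥ M | ∅.

Bayes-Ball from G | ∅ reaches {B,S,W}.
M ∉ reach(G|∅) ⇒ G ⊥ M | ∅.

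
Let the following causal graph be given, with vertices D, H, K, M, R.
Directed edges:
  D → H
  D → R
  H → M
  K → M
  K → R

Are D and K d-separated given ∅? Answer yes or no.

Yes — D ⊥ K | ∅.

Bayes-Ball from D | ∅ reaches {H,M,R}.
K ∉ reach(D|∅) ⇒ D ⊥ K | ∅.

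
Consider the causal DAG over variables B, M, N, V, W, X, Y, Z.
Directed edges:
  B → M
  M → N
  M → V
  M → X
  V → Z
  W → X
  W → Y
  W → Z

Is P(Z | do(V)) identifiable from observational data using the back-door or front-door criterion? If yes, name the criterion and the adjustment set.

desc(V)\{V}={Z}; candidates ⊆ {B,M,N,W,X,Y}.
∅: V⊥Z given ∅ in G with V→· removed — back-door holds.
P(Z|do(V)) = P(Z|V) — no adjustment needed.

P(Z|do(V)): backdoor, adjust for ∅.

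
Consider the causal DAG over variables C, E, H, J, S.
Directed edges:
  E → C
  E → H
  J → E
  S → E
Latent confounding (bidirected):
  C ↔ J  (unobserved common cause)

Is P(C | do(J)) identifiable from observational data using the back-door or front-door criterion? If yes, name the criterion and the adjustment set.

desc(J)\{J}={C,E,H}; candidates ⊆ {S}.
J↔C: latent back-door arc(s) into J.
size 0: {}; under {} J still reaches {C} ∋ C.
size 1: {S}; under {S} J still reaches {C} ∋ C.
J↔C cannot be blocked by any observed set — no back-door set.
{E}: (i) intercepts every directed J→C path; (ii) no back-door J→{E}; (iii) {J} blocks every back-door {E}→C. Front-door holds.
P(C|do(J)) = Σ_{E} P(E|J) Σ_{J'} P(C|E,J')P(J').

P(C|do(J)): frontdoor, adjust for {E}.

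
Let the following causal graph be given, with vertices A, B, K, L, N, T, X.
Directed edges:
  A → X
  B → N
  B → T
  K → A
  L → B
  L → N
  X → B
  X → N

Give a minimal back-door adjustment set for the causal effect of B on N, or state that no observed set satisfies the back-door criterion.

B→N: minimal back-door set {L, X}.

desc(B)\{B}={N,T}; candidates ⊆ {A,K,L,X}.
size 0: {}; under {} B still reaches {A,K,L,N,X} ∋ N.
size 1: {A}, {K}, {L} …(+1); under {A} B still reaches {L,N,X} ∋ N.
{L,X}: B⊥N given {L,X} in G with B→· removed — back-door holds.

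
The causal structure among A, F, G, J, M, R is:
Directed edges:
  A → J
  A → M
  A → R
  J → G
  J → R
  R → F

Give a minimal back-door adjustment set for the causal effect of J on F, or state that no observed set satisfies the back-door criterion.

desc(J)\{J}={F,G,R}; candidates ⊆ {A,M}.
size 0: {}; under {} J still reaches {A,F,M,R} ∋ F.
{A}: J⊥F given {A} in G with J→· removed — back-door holds.

J→F: minimal back-door set {A}.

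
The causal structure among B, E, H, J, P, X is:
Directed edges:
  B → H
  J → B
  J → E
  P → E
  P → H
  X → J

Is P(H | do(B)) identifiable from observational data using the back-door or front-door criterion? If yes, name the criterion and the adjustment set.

desc(B)\{B}={H}; candidates ⊆ {E,J,P,X}.
∅: B⊥H given ∅ in G with B→· removed — back-door holds.
P(H|do(B)) = P(H|B) — no adjustment needed.

P(H|do(B)): backdoor, adjust for ∅.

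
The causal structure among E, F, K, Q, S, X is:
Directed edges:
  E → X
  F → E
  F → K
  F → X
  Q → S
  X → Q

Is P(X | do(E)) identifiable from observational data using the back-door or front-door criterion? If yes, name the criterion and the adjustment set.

P(X|do(E)): backdoor, adjust for {F}.

desc(E)\{E}={Q,S,X}; candidates ⊆ {F,K}.
size 0: {}; under {} E still reaches {F,K,Q,S,X} ∋ X.
{F}: E⊥X given {F} in G with E→· removed — back-door holds.
P(X|do(E)) = Σ_{F} P(X|E,F)·P(F).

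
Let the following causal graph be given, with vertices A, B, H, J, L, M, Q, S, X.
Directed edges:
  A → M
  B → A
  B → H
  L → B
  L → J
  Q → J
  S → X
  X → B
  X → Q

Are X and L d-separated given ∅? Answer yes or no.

Yes — X ⊥ L | ∅.

Bayes-Ball from X | ∅ reaches {A,B,H,J,M,Q,S}.
L ∉ reach(X|∅) ⇒ X ⊥ L | ∅.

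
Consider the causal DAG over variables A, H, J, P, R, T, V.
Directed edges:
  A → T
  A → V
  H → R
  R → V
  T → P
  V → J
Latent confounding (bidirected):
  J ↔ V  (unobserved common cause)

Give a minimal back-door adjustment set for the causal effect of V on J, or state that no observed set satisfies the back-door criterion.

V→J: no observed back-door set.

desc(V)\{V}={J}; candidates ⊆ {A,H,P,R,T}.
V↔J: latent back-door arc(s) into V.
size 0: {}; under {} V still reaches {A,H,J,P,R,T} ∋ J.
size 1: {A}, {H}, {P} …(+2); under {A} V still reaches {H,J,R} ∋ J.
size 2: {A,H}, {A,P}, {A,R} …(+7); under {A,H} V still reaches {J,R} ∋ J.
V↔J cannot be blocked by any observed set — no back-door set.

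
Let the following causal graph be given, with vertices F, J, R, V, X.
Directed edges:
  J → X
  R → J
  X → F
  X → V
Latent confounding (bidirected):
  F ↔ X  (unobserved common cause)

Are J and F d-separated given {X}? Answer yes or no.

No — J and F are d-connected given {X}.

Bayes-Ball from J | {X} reaches {F,R}.
F ∈ reach(J|{X}) ⇒ J ⊥̸ F | {X}.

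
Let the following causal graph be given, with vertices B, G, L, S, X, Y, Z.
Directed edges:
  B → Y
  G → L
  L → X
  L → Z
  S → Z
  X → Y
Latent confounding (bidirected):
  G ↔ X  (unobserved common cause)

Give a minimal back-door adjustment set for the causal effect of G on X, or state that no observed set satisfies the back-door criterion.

desc(G)\{G}={L,X,Y,Z}; candidates ⊆ {B,S}.
G↔X: latent back-door arc(s) into G.
size 0: {}; under {} G still reaches {X,Y} ∋ X.
size 1: {B}, {S}; under {B} G still reaches {X,Y} ∋ X.
size 2: {B,S}; under {B,S} G still reaches {X,Y} ∋ X.
G↔X cannot be blocked by any observed set — no back-door set.

G→X: no observed back-door set.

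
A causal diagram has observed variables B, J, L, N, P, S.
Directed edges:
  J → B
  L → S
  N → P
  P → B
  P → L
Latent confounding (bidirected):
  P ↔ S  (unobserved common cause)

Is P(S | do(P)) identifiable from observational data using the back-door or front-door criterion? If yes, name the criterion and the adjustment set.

desc(P)\{P}={B,L,S}; candidates ⊆ {J,N}.
P↔S: latent back-door arc(s) into P.
size 0: {}; under {} P still reaches {N,S} ∋ S.
size 1: {J}, {N}; under {J} P still reaches {N,S} ∋ S.
size 2: {J,N}; under {J,N} P still reaches {S} ∋ S.
P↔S cannot be blocked by any observed set — no back-door set.
{L}: (i) intercepts every directed P→S path; (ii) no back-door P→{L}; (iii) {P} blocks every back-door {L}→S. Front-door holds.
P(S|do(P)) = Σ_{L} P(L|P) Σ_{P'} P(S|L,P')P(P').

P(S|do(P)): frontdoor, adjust for {L}.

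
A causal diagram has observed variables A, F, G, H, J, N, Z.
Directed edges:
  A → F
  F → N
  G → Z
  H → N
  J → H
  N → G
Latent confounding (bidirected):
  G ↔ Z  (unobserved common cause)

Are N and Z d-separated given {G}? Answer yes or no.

No — N and Z are d-connected given {G}.

Bayes-Ball from N | {G} reaches {A,F,H,J,Z}.
Z ∈ reach(N|{G}) ⇒ N ⊥̸ Z | {G}.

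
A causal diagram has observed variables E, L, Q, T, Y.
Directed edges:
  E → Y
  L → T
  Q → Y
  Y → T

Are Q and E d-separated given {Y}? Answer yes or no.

Bayes-Ball from Q | {Y} reaches {E}.
E ∈ reach(Q|{Y}) ⇒ Q ⊥̸ E | {Y}.

No — Q and E are d-connected given {Y}.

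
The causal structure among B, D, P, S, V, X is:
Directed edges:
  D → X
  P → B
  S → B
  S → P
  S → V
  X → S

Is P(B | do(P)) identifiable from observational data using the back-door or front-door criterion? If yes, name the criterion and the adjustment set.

desc(P)\{P}={B}; candidates ⊆ {D,S,V,X}.
size 0: {}; under {} P still reaches {B,D,S,V,X} ∋ B.
{S}: P⊥B given {S} in G with P→· removed — back-door holds.
P(B|do(P)) = Σ_{S} P(B|P,S)·P(S).

P(B|do(P)): backdoor, adjust for {S}.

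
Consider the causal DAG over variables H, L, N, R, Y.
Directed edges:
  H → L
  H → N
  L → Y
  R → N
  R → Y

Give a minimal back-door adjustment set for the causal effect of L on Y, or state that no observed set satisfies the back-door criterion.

desc(L)\{L}={Y}; candidates ⊆ {H,N,R}.
∅: L⊥Y given ∅ in G with L→· removed — back-door holds.

L→Y: minimal back-door set ∅.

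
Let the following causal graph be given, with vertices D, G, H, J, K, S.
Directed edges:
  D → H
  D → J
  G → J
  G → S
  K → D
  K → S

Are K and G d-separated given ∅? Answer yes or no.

Bayes-Ball from K | ∅ reaches {D,H,J,S}.
G ∉ reach(K|∅) ⇒ K ⊥ G | ∅.

Yes — K ⊥ G | ∅.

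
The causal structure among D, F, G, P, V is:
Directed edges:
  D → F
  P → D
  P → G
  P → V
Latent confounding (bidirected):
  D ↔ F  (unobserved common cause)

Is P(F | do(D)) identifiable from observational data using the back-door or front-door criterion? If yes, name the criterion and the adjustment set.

P(F|do(D)): not identifiable (no BD/FD set).

desc(D)\{D}={F}; candidates ⊆ {G,P,V}.
D↔F: latent back-door arc(s) into D.
size 0: {}; under {} D still reaches {F,G,P,V} ∋ F.
size 1: {G}, {P}, {V}; under {G} D still reaches {F,P,V} ∋ F.
size 2: {G,P}, {G,V}, {P,V}; under {G,P} D still reaches {F} ∋ F.
D↔F cannot be blocked by any observed set — no back-door set.
No mediator lies on a directed D→…→F path.
Neither criterion identifies P(F|do(D)) in this graph.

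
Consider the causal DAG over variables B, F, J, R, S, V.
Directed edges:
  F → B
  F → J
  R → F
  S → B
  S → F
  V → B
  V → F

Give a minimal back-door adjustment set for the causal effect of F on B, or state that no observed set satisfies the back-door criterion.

desc(F)\{F}={B,J}; candidates ⊆ {R,S,V}.
size 0: {}; under {} F still reaches {B,R,S,V} ∋ B.
size 1: {R}, {S}, {V}; under {R} F still reaches {B,S,V} ∋ B.
{S,V}: F⊥B given {S,V} in G with F→· removed — back-door holds.

F→B: minimal back-door set {S, V}.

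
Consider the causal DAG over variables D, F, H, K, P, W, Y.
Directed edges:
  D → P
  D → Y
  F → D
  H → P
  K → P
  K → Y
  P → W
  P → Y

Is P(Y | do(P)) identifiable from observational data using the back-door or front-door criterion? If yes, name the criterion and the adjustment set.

P(Y|do(P)): backdoor, adjust for {D, K}.

desc(P)\{P}={W,Y}; candidates ⊆ {D,F,H,K}.
size 0: {}; under {} P still reaches {D,F,H,K,Y} ∋ Y.
size 1: {D}, {F}, {H} …(+1); under {D} P still reaches {H,K,Y} ∋ Y.
{D,K}: P⊥Y given {D,K} in G with P→· removed — back-door holds.
P(Y|do(P)) = Σ_{D,K} P(Y|P,D,K)·P(D,K).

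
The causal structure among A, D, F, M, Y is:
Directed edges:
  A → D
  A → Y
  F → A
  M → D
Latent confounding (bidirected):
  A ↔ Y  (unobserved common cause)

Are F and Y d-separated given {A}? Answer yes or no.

Bayes-Ball from F | {A} reaches {Y}.
Y ∈ reach(F|{A}) ⇒ F ⊥̸ Y | {A}.

No — F and Y are d-connected given {A}.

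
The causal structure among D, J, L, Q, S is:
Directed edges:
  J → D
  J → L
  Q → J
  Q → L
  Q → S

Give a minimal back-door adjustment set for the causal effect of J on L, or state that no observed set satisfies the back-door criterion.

desc(J)\{J}={D,L}; candidates ⊆ {Q,S}.
size 0: {}; under {} J still reaches {L,Q,S} ∋ L.
{Q}: J⊥L given {Q} in G with J→· removed — back-door holds.

J→L: minimal back-door set {Q}.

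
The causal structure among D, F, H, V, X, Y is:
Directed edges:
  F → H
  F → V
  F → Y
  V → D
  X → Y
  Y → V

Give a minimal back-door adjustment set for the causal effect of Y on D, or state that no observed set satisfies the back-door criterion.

desc(Y)\{Y}={D,V}; candidates ⊆ {F,H,X}.
size 0: {}; under {} Y still reaches {D,F,H,V,X} ∋ D.
{F}: Y⊥D given {F} in G with Y→· removed — back-door holds.

Y→D: minimal back-door set {F}.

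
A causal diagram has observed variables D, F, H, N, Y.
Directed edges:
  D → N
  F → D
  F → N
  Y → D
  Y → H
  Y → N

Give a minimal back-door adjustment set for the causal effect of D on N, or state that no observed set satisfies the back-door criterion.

D→N: minimal back-door set {F, Y}.

desc(D)\{D}={N}; candidates ⊆ {F,H,Y}.
size 0: {}; under {} D still reaches {F,H,N,Y} ∋ N.
size 1: {F}, {H}, {Y}; under {F} D still reaches {H,N,Y} ∋ N.
{F,Y}: D⊥N given {F,Y} in G with D→· removed — back-door holds.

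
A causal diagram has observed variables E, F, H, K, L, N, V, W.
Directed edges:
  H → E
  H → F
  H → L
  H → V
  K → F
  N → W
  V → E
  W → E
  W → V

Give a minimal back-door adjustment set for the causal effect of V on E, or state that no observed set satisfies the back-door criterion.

V→E: minimal back-door set {H, W}.

desc(V)\{V}={E}; candidates ⊆ {F,H,K,L,N,W}.
size 0: {}; under {} V still reaches {E,F,H,L,N,W} ∋ E.
size 1: {F}, {H}, {K} …(+3); under {F} V still reaches {E,H,K,L,N,W} ∋ E.
{H,W}: V⊥E given {H,W} in G with V→· removed — back-door holds.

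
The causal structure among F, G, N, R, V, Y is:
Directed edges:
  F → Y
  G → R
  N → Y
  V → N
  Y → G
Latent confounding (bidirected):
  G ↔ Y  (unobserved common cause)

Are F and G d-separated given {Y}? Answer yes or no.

Bayes-Ball from F | {Y} reaches {G,N,R,V}.
G ∈ reach(F|{Y}) ⇒ F ⊥̸ G | {Y}.

No — F and G are d-connected given {Y}.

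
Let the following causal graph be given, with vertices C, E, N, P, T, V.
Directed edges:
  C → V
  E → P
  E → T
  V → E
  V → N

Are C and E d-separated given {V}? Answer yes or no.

Yes — C ⊥ E | {V}.

Bayes-Ball from C | {V} reaches ∅.
E ∉ reach(C|{V}) ⇒ C ⊥ E | {V}.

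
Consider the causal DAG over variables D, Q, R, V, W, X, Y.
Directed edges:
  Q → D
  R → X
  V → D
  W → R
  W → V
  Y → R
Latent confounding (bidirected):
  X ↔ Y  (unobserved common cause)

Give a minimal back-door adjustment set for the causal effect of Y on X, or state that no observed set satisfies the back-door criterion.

Y→X: no observed back-door set.

desc(Y)\{Y}={R,X}; candidates ⊆ {D,Q,V,W}.
Y↔X: latent back-door arc(s) into Y.
size 0: {}; under {} Y still reaches {X} ∋ X.
size 1: {D}, {Q}, {V} …(+1); under {D} Y still reaches {X} ∋ X.
size 2: {D,Q}, {D,V}, {D,W} …(+3); under {D,Q} Y still reaches {X} ∋ X.
Y↔X cannot be blocked by any observed set — no back-door set.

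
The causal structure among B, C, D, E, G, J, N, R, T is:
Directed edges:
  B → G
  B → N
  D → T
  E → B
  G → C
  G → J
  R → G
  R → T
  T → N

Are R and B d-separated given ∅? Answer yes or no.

Bayes-Ball from R | ∅ reaches {C,G,J,N,T}.
B ∉ reach(R|∅) ⇒ R ⊥ B | ∅.

Yes — R ⊥ B | ∅.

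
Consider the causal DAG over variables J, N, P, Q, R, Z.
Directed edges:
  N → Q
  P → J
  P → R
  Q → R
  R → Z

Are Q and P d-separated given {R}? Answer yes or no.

Bayes-Ball from Q | {R} reaches {J,N,P}.
P ∈ reach(Q|{R}) ⇒ Q ⊥̸ P | {R}.

No — Q and P are d-connected given {R}.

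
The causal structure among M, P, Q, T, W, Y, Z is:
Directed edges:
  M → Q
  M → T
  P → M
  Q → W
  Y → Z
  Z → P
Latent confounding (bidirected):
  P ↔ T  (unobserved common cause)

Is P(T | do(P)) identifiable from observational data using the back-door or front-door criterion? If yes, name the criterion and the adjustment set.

desc(P)\{P}={M,Q,T,W}; candidates ⊆ {Y,Z}.
P↔T: latent back-door arc(s) into P.
size 0: {}; under {} P still reaches {T,Y,Z} ∋ T.
size 1: {Y}, {Z}; under {Y} P still reaches {T,Z} ∋ T.
size 2: {Y,Z}; under {Y,Z} P still reaches {T} ∋ T.
P↔T cannot be blocked by any observed set — no back-door set.
{M}: (i) intercepts every directed P→T path; (ii) no back-door P→{M}; (iii) {P} blocks every back-door {M}→T. Front-door holds.
P(T|do(P)) = Σ_{M} P(M|P) Σ_{P'} P(T|M,P')P(P').

P(T|do(P)): frontdoor, adjust for {M}.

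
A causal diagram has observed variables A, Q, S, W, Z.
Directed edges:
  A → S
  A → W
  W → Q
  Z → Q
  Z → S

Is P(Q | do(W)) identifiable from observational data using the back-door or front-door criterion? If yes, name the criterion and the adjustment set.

desc(W)\{W}={Q}; candidates ⊆ {A,S,Z}.
∅: W⊥Q given ∅ in G with W→· removed — back-door holds.
P(Q|do(W)) = P(Q|W) — no adjustment needed.

P(Q|do(W)): backdoor, adjust for ∅.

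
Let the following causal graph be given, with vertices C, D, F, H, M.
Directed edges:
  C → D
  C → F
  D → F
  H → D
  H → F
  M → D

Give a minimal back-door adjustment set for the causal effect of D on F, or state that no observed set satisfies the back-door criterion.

D→F: minimal back-door set {C, H}.

desc(D)\{D}={F}; candidates ⊆ {C,H,M}.
size 0: {}; under {} D still reaches {C,F,H,M} ∋ F.
size 1: {C}, {H}, {M}; under {C} D still reaches {F,H,M} ∋ F.
{C,H}: D⊥F given {C,H} in G with D→· removed — back-door holds.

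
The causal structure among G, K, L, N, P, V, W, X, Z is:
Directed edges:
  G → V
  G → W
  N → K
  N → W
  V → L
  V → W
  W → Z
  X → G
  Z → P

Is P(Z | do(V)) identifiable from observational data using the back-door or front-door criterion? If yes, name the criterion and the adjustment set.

P(Z|do(V)): backdoor, adjust for {G}.

desc(V)\{V}={L,P,W,Z}; candidates ⊆ {G,K,N,X}.
size 0: {}; under {} V still reaches {G,P,W,X,Z} ∋ Z.
{G}: V⊥Z given {G} in G with V→· removed — back-door holds.
P(Z|do(V)) = Σ_{G} P(Z|V,G)·P(G).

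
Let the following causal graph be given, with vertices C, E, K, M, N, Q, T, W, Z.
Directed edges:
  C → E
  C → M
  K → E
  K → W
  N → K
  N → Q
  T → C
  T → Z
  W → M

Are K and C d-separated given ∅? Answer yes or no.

Yes — K ⊥ C | ∅.

Bayes-Ball from K | ∅ reaches {E,M,N,Q,W}.
C ∉ reach(K|∅) ⇒ K ⊥ C | ∅.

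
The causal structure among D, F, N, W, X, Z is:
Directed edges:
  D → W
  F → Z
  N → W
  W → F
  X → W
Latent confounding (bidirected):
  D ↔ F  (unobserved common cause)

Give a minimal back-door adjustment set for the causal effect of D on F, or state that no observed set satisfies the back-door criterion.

D→F: no observed back-door set.

desc(D)\{D}={F,W,Z}; candidates ⊆ {N,X}.
D↔F: latent back-door arc(s) into D.
size 0: {}; under {} D still reaches {F,Z} ∋ F.
size 1: {N}, {X}; under {N} D still reaches {F,Z} ∋ F.
size 2: {N,X}; under {N,X} D still reaches {F,Z} ∋ F.
D↔F cannot be blocked by any observed set — no back-door set.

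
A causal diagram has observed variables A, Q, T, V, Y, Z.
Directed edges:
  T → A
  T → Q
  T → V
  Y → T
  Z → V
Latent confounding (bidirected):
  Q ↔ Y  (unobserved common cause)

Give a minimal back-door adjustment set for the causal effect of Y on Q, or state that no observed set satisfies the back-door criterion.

desc(Y)\{Y}={A,Q,T,V}; candidates ⊆ {Z}.
Y↔Q: latent back-door arc(s) into Y.
size 0: {}; under {} Y still reaches {Q} ∋ Q.
size 1: {Z}; under {Z} Y still reaches {Q} ∋ Q.
Y↔Q cannot be blocked by any observed set — no back-door set.

Y→Q: no observed back-door set.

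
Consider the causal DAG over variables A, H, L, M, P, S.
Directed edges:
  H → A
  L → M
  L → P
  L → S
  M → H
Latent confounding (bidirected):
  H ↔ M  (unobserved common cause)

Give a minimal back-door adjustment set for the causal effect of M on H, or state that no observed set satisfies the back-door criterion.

desc(M)\{M}={A,H}; candidates ⊆ {L,P,S}.
M↔H: latent back-door arc(s) into M.
size 0: {}; under {} M still reaches {A,H,L,P,S} ∋ H.
size 1: {L}, {P}, {S}; under {L} M still reaches {A,H} ∋ H.
size 2: {L,P}, {L,S}, {P,S}; under {L,P} M still reaches {A,H} ∋ H.
M↔H cannot be blocked by any observed set — no back-door set.

M→H: no observed back-door set.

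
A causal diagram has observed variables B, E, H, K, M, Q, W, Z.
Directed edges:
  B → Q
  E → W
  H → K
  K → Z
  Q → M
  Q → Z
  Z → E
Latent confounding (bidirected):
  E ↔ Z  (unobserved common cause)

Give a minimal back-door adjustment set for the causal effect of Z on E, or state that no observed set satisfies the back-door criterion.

Z→E: no observed back-door set.

desc(Z)\{Z}={E,W}; candidates ⊆ {B,H,K,M,Q}.
Z↔E: latent back-door arc(s) into Z.
size 0: {}; under {} Z still reaches {B,E,H,K,M,Q,W} ∋ E.
size 1: {B}, {H}, {K} …(+2); under {B} Z still reaches {E,H,K,M,Q,W} ∋ E.
size 2: {B,H}, {B,K}, {B,M} …(+7); under {B,H} Z still reaches {E,K,M,Q,W} ∋ E.
Z↔E cannot be blocked by any observed set — no back-door set.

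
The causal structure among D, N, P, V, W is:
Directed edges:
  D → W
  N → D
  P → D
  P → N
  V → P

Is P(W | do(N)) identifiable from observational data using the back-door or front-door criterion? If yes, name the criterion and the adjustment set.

P(W|do(N)): backdoor, adjust for {P}.

desc(N)\{N}={D,W}; candidates ⊆ {P,V}.
size 0: {}; under {} N still reaches {D,P,V,W} ∋ W.
{P}: N⊥W given {P} in G with N→· removed — back-door holds.
P(W|do(N)) = Σ_{P} P(W|N,P)·P(P).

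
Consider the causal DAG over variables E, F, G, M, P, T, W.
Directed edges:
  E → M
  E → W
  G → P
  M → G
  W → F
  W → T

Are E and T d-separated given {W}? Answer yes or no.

Yes — E ⊥ T | {W}.

Bayes-Ball from E | {W} reaches {G,M,P}.
T ∉ reach(E|{W}) ⇒ E ⊥ T | {W}.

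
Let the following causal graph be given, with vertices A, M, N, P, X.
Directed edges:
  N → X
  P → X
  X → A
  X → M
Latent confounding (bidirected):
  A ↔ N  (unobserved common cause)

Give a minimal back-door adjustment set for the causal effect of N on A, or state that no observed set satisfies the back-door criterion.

desc(N)\{N}={A,M,X}; candidates ⊆ {P}.
N↔A: latent back-door arc(s) into N.
size 0: {}; under {} N still reaches {A} ∋ A.
size 1: {P}; under {P} N still reaches {A} ∋ A.
N↔A cannot be blocked by any observed set — no back-door set.

N→A: no observed back-door set.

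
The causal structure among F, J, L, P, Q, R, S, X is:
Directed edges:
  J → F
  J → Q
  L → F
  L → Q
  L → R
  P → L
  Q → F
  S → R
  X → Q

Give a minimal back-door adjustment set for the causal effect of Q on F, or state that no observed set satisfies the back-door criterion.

Q→F: minimal back-door set {J, L}.

desc(Q)\{Q}={F}; candidates ⊆ {J,L,P,R,S,X}.
size 0: {}; under {} Q still reaches {F,J,L,P,R,X} ∋ F.
size 1: {J}, {L}, {P} …(+3); under {J} Q still reaches {F,L,P,R,X} ∋ F.
{J,L}: Q⊥F given {J,L} in G with Q→· removed — back-door holds.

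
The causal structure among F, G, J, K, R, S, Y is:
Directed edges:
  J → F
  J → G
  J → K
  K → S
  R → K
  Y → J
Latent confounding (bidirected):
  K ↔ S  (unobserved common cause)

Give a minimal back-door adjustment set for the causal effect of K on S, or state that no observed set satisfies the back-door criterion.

K→S: no observed back-door set.

desc(K)\{K}={S}; candidates ⊆ {F,G,J,R,Y}.
K↔S: latent back-door arc(s) into K.
size 0: {}; under {} K still reaches {F,G,J,R,S,Y} ∋ S.
size 1: {F}, {G}, {J} …(+2); under {F} K still reaches {G,J,R,S,Y} ∋ S.
size 2: {F,G}, {F,J}, {F,R} …(+7); under {F,G} K still reaches {J,R,S,Y} ∋ S.
K↔S cannot be blocked by any observed set — no back-door set.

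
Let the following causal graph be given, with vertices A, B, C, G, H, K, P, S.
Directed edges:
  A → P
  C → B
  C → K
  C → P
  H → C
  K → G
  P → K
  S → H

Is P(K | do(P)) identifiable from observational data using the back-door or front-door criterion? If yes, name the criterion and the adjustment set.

P(K|do(P)): backdoor, adjust for {C}.

desc(P)\{P}={G,K}; candidates ⊆ {A,B,C,H,S}.
size 0: {}; under {} P still reaches {A,B,C,G,H,K,S} ∋ K.
{C}: P⊥K given {C} in G with P→· removed — back-door holds.
P(K|do(P)) = Σ_{C} P(K|P,C)·P(C).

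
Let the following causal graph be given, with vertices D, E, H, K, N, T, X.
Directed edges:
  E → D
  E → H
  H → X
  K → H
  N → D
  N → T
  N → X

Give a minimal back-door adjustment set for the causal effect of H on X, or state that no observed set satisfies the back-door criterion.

H→X: minimal back-door set ∅.

desc(H)\{H}={X}; candidates ⊆ {D,E,K,N,T}.
∅: H⊥X given ∅ in G with H→· removed — back-door holds.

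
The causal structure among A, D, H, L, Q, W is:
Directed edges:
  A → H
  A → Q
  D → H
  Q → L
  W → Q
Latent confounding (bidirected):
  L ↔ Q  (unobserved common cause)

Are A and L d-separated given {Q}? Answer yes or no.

No — A and L are d-connected given {Q}.

Bayes-Ball from A | {Q} reaches {H,L,W}.
L ∈ reach(A|{Q}) ⇒ A ⊥̸ L | {Q}.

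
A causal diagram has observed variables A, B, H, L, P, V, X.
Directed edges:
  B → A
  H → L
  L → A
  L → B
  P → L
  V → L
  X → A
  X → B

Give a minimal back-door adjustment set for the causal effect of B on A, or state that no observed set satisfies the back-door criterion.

B→A: minimal back-door set {L, X}.

desc(B)\{B}={A}; candidates ⊆ {H,L,P,V,X}.
size 0: {}; under {} B still reaches {A,H,L,P,V,X} ∋ A.
size 1: {H}, {L}, {P} …(+2); under {H} B still reaches {A,L,P,V,X} ∋ A.
{L,X}: B⊥A given {L,X} in G with B→· removed — back-door holds.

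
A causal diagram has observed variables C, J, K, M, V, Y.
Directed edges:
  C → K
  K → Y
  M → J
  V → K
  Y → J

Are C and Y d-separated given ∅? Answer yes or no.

Bayes-Ball from C | ∅ reaches {J,K,Y}.
Y ∈ reach(C|∅) ⇒ C ⊥̸ Y | ∅.

No — C and Y are d-connected given ∅.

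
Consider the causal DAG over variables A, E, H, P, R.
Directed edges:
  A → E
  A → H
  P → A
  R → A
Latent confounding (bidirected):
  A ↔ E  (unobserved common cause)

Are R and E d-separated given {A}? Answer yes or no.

No — R and E are d-connected given {A}.

Bayes-Ball from R | {A} reaches {E,P}.
E ∈ reach(R|{A}) ⇒ R ⊥̸ E | {A}.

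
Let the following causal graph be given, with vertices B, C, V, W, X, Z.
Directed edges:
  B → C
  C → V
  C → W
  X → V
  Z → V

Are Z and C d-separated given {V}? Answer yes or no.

Bayes-Ball from Z | {V} reaches {B,C,W,X}.
C ∈ reach(Z|{V}) ⇒ Z ⊥̸ C | {V}.

No — Z and C are d-connected given {V}.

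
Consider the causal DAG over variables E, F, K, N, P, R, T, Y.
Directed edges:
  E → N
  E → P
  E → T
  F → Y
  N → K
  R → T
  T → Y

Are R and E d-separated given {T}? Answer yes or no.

Bayes-Ball from R | {T} reaches {E,K,N,P}.
E ∈ reach(R|{T}) ⇒ R ⊥̸ E | {T}.

No — R and E are d-connected given {T}.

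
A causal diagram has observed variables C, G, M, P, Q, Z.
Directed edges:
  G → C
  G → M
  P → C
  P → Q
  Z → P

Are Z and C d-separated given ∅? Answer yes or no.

Bayes-Ball from Z | ∅ reaches {C,P,Q}.
C ∈ reach(Z|∅) ⇒ Z ⊥̸ C | ∅.

No — Z and C are d-connected given ∅.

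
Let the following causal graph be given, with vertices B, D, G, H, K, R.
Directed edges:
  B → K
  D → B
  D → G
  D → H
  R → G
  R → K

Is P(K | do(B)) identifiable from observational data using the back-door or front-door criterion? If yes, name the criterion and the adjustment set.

P(K|do(B)): backdoor, adjust for ∅.

desc(B)\{B}={K}; candidates ⊆ {D,G,H,R}.
∅: B⊥K given ∅ in G with B→· removed — back-door holds.
P(K|do(B)) = P(K|B) — no adjustment needed.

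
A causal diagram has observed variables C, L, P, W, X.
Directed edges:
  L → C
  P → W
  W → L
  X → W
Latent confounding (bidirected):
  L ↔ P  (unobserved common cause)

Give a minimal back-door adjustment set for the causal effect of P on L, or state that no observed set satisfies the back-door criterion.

desc(P)\{P}={C,L,W}; candidates ⊆ {X}.
P↔L: latent back-door arc(s) into P.
size 0: {}; under {} P still reaches {C,L} ∋ L.
size 1: {X}; under {X} P still reaches {C,L} ∋ L.
P↔L cannot be blocked by any observed set — no back-door set.

P→L: no observed back-door set.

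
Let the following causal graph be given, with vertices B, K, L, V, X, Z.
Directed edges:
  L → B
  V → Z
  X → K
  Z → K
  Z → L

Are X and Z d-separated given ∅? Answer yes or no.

Bayes-Ball from X | ∅ reaches {K}.
Z ∉ reach(X|∅) ⇒ X ⊥ Z | ∅.

Yes — X ⊥ Z | ∅.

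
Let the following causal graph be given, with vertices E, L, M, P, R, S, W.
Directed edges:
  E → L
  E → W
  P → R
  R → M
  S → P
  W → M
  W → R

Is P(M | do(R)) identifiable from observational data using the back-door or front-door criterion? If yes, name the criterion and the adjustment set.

desc(R)\{R}={M}; candidates ⊆ {E,L,P,S,W}.
size 0: {}; under {} R still reaches {E,L,M,P,S,W} ∋ M.
{W}: R⊥M given {W} in G with R→· removed — back-door holds.
P(M|do(R)) = Σ_{W} P(M|R,W)·P(W).

P(M|do(R)): backdoor, adjust for {W}.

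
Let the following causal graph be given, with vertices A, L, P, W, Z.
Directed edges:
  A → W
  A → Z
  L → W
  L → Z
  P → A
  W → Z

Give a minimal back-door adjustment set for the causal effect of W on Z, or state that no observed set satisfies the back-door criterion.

desc(W)\{W}={Z}; candidates ⊆ {A,L,P}.
size 0: {}; under {} W still reaches {A,L,P,Z} ∋ Z.
size 1: {A}, {L}, {P}; under {A} W still reaches {L,Z} ∋ Z.
{A,L}: W⊥Z given {A,L} in G with W→· removed — back-door holds.

W→Z: minimal back-door set {A, L}.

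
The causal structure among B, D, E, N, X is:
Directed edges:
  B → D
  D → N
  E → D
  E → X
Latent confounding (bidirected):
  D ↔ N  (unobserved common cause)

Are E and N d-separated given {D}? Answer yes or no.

No — E and N are d-connected given {D}.

Bayes-Ball from E | {D} reaches {B,N,X}.
N ∈ reach(E|{D}) ⇒ E ⊥̸ N | {D}.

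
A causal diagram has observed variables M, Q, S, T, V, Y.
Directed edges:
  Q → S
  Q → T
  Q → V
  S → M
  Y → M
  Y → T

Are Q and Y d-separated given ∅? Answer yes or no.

Bayes-Ball from Q | ∅ reaches {M,S,T,V}.
Y ∉ reach(Q|∅) ⇒ Q ⊥ Y | ∅.

Yes — Q ⊥ Y | ∅.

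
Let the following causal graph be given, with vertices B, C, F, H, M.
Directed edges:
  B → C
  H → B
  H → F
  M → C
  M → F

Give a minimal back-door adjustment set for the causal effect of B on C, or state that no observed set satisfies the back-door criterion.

desc(B)\{B}={C}; candidates ⊆ {F,H,M}.
∅: B⊥C given ∅ in G with B→· removed — back-door holds.

B→C: minimal back-door set ∅.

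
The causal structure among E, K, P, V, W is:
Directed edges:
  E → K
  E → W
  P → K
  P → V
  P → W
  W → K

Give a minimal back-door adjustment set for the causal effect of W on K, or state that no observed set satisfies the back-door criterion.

W→K: minimal back-door set {E, P}.

desc(W)\{W}={K}; candidates ⊆ {E,P,V}.
size 0: {}; under {} W still reaches {E,K,P,V} ∋ K.
size 1: {E}, {P}, {V}; under {E} W still reaches {K,P,V} ∋ K.
{E,P}: W⊥K given {E,P} in G with W→· removed — back-door holds.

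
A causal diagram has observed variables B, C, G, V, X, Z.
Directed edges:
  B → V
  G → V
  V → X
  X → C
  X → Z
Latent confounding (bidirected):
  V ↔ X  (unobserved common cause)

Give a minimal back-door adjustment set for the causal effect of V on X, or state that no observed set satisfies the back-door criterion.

desc(V)\{V}={C,X,Z}; candidates ⊆ {B,G}.
V↔X: latent back-door arc(s) into V.
size 0: {}; under {} V still reaches {B,C,G,X,Z} ∋ X.
size 1: {B}, {G}; under {B} V still reaches {C,G,X,Z} ∋ X.
size 2: {B,G}; under {B,G} V still reaches {C,X,Z} ∋ X.
V↔X cannot be blocked by any observed set — no back-door set.

V→X: no observed back-door set.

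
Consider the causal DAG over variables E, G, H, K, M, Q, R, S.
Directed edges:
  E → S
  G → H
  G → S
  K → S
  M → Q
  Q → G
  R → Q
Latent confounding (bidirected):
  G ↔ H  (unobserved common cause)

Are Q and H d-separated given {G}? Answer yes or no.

Bayes-Ball from Q | {G} reaches {H,M,R}.
H ∈ reach(Q|{G}) ⇒ Q ⊥̸ H | {G}.

No — Q and H are d-connected given {G}.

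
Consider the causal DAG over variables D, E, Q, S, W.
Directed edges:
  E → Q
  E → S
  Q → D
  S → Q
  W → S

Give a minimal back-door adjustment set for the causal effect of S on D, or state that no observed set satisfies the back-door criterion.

S→D: minimal back-door set {E}.

desc(S)\{S}={D,Q}; candidates ⊆ {E,W}.
size 0: {}; under {} S still reaches {D,E,Q,W} ∋ D.
{E}: S⊥D given {E} in G with S→· removed — back-door holds.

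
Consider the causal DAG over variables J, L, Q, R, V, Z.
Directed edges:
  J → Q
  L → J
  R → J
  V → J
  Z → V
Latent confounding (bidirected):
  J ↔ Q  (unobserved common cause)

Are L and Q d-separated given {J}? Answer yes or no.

Bayes-Ball from L | {J} reaches {Q,R,V,Z}.
Q ∈ reach(L|{J}) ⇒ L ⊥̸ Q | {J}.

No — L and Q are d-connected given {J}.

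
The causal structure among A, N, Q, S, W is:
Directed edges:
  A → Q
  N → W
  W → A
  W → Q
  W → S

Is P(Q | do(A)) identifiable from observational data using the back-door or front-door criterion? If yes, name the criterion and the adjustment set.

desc(A)\{A}={Q}; candidates ⊆ {N,S,W}.
size 0: {}; under {} A still reaches {N,Q,S,W} ∋ Q.
{W}: A⊥Q given {W} in G with A→· removed — back-door holds.
P(Q|do(A)) = Σ_{W} P(Q|A,W)·P(W).

P(Q|do(A)): backdoor, adjust for {W}.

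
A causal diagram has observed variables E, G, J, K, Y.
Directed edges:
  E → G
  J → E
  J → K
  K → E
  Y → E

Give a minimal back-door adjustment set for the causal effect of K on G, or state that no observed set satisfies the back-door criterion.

desc(K)\{K}={E,G}; candidates ⊆ {J,Y}.
size 0: {}; under {} K still reaches {E,G,J} ∋ G.
{J}: K⊥G given {J} in G with K→· removed — back-door holds.

K→G: minimal back-door set {J}.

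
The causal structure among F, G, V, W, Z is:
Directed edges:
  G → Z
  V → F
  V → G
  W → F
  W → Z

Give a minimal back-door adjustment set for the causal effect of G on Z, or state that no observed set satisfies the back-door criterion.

G→Z: minimal back-door set ∅.

desc(G)\{G}={Z}; candidates ⊆ {F,V,W}.
∅: G⊥Z given ∅ in G with G→· removed — back-door holds.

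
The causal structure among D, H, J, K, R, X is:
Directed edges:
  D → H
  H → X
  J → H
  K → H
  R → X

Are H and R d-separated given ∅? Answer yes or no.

Yes — H ⊥ R | ∅.

Bayes-Ball from H | ∅ reaches {D,J,K,X}.
R ∉ reach(H|∅) ⇒ H ⊥ R | ∅.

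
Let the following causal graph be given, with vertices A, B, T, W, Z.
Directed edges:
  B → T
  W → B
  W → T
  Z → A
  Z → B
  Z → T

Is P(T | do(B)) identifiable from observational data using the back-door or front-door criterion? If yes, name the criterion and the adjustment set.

P(T|do(B)): backdoor, adjust for {W, Z}.

desc(B)\{B}={T}; candidates ⊆ {A,W,Z}.
size 0: {}; under {} B still reaches {A,T,W,Z} ∋ T.
size 1: {A}, {W}, {Z}; under {A} B still reaches {T,W,Z} ∋ T.
{W,Z}: B⊥T given {W,Z} in G with B→· removed — back-door holds.
P(T|do(B)) = Σ_{W,Z} P(T|B,W,Z)·P(W,Z).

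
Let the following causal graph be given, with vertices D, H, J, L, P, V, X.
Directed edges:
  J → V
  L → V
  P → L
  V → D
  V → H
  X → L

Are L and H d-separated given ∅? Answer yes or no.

Bayes-Ball from L | ∅ reaches {D,H,P,V,X}.
H ∈ reach(L|∅) ⇒ L ⊥̸ H | ∅.

No — L and H are d-connected given ∅.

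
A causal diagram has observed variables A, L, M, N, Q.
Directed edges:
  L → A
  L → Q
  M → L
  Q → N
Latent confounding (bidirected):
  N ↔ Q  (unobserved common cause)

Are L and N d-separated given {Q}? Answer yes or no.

No — L and N are d-connected given {Q}.

Bayes-Ball from L | {Q} reaches {A,M,N}.
N ∈ reach(L|{Q}) ⇒ L ⊥̸ N | {Q}.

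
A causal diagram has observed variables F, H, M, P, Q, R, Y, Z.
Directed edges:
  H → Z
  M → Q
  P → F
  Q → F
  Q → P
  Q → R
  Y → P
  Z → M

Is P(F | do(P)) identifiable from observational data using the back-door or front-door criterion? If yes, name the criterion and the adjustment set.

desc(P)\{P}={F}; candidates ⊆ {H,M,Q,R,Y,Z}.
size 0: {}; under {} P still reaches {F,H,M,Q,R,Y,Z} ∋ F.
{Q}: P⊥F given {Q} in G with P→· removed — back-door holds.
P(F|do(P)) = Σ_{Q} P(F|P,Q)·P(Q).

P(F|do(P)): backdoor, adjust for {Q}.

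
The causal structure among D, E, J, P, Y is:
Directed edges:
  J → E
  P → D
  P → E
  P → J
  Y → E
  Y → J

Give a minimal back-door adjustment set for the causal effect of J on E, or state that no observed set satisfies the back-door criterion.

J→E: minimal back-door set {P, Y}.

desc(J)\{J}={E}; candidates ⊆ {D,P,Y}.
size 0: {}; under {} J still reaches {D,E,P,Y} ∋ E.
size 1: {D}, {P}, {Y}; under {D} J still reaches {E,P,Y} ∋ E.
{P,Y}: J⊥E given {P,Y} in G with J→· removed — back-door holds.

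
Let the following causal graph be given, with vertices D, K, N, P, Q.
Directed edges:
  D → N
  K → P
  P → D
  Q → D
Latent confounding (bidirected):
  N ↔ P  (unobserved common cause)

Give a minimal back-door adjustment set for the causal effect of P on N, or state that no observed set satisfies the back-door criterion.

desc(P)\{P}={D,N}; candidates ⊆ {K,Q}.
P↔N: latent back-door arc(s) into P.
size 0: {}; under {} P still reaches {K,N} ∋ N.
size 1: {K}, {Q}; under {K} P still reaches {N} ∋ N.
size 2: {K,Q}; under {K,Q} P still reaches {N} ∋ N.
P↔N cannot be blocked by any observed set — no back-door set.

P→N: no observed back-door set.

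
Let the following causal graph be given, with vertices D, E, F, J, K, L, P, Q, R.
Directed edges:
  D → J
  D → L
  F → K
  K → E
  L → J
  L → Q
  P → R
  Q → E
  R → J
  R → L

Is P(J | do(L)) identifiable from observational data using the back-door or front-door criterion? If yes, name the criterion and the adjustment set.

desc(L)\{L}={E,J,Q}; candidates ⊆ {D,F,K,P,R}.
size 0: {}; under {} L still reaches {D,J,P,R} ∋ J.
size 1: {D}, {F}, {K} …(+2); under {D} L still reaches {J,P,R} ∋ J.
{D,R}: L⊥J given {D,R} in G with L→· removed — back-door holds.
P(J|do(L)) = Σ_{D,R} P(J|L,D,R)·P(D,R).

P(J|do(L)): backdoor, adjust for {D, R}.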